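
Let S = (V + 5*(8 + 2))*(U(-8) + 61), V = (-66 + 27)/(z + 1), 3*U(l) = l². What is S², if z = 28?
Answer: 121464099289/7569 ≈ 1.6048e+7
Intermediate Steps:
U(l) = l²/3
V = -39/29 (V = (-66 + 27)/(28 + 1) = -39/29 ≈ -1.3448)
S = 348517/87 (S = (-39/29 + 5*(8 + 2))*((⅓)*(-8)² + 61) = (-39/29 + 5*10)*((⅓)*64 + 61) = (-39/29 + 50)*(64/3 + 61) = (1411/29)*(247/3) = 348517/87 ≈ 4005.9)
S² = (348517/87)² = 121464099289/7569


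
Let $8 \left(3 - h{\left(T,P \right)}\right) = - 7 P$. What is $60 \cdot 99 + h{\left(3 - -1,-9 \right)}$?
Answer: $\frac{47481}{8} \approx 5935.1$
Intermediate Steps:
$h{\left(T,P \right)} = 3 + \frac{7 P}{8}$ ($h{\left(T,P \right)} = 3 - \frac{\left(-7\right) P}{8} = 3 + \frac{7 P}{8}$)
$60 \cdot 99 + h{\left(3 - -1,-9 \right)} = 60 \cdot 99 + \left(3 + \frac{7}{8} \left(-9\right)\right) = 5940 + \left(3 - \frac{63}{8}\right) = 5940 - \frac{39}{8} = \frac{47481}{8}$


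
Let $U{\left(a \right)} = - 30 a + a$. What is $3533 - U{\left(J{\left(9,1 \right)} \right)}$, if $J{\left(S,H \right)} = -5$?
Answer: $3388$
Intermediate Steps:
$U{\left(a \right)} = - 29 a$
$3533 - U{\left(J{\left(9,1 \right)} \right)} = 3533 - \left(-29\right) \left(-5\right) = 3533 - 145 = 3388$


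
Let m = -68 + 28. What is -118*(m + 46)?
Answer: -708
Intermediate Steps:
m = -40
-118*(m + 46) = -118*(-40 + 46) = -118*6 = -708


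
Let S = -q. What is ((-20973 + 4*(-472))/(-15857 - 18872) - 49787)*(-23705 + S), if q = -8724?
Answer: 25902596362622/34729 ≈ 7.4585e+8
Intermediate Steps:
S = 8724 (S = -1*(-8724) = 8724)
((-20973 + 4*(-472))/(-15857 - 18872) - 49787)*(-23705 + S) = ((-20973 + 4*(-472))/(-15857 - 18872) - 49787)*(-23705 + 8724) = ((-20973 - 1888)/(-34729) - 49787)*(-14981) = (-22861*(-1/34729) - 49787)*(-14981) = (22861/34729 - 49787)*(-14981) = -1729029862/34729*(-14981) = 25902596362622/34729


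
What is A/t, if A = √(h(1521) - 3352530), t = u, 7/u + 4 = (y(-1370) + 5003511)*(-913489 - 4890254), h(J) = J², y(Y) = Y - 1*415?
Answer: -29028732260422*I*√1039089/7 ≈ -4.2272e+15*I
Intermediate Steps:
y(Y) = -415 + Y (y(Y) = Y - 415 = -415 + Y)
u = -7/29028732260422 (u = 7/(-4 + ((-415 - 1370) + 5003511)*(-913489 - 4890254)) = 7/(-4 + (-1785 + 5003511)*(-5803743)) = 7/(-4 + 5001726*(-5803743)) = 7/(-4 - 29028732260418) = 7/(-29028732260422) = 7*(-1/29028732260422) = -7/29028732260422 ≈ -2.4114e-13)
t = -7/29028732260422 ≈ -2.4114e-13
A = I*√1039089 (A = √(1521² - 3352530) = √(2313441 - 3352530) = √(-1039089) = I*√1039089 ≈ 1019.4*I)
A/t = (I*√1039089)/(-7/29028732260422) = (I*√1039089)*(-29028732260422/7) = -29028732260422*I*√1039089/7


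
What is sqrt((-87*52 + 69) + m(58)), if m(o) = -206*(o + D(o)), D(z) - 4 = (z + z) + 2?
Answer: 3*I*sqrt(4615) ≈ 203.8*I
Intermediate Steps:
D(z) = 6 + 2*z (D(z) = 4 + ((z + z) + 2) = 4 + (2*z + 2) = 4 + (2 + 2*z) = 6 + 2*z)
m(o) = -1236 - 618*o (m(o) = -206*(o + (6 + 2*o)) = -206*(6 + 3*o) = -1236 - 618*o)
sqrt((-87*52 + 69) + m(58)) = sqrt((-87*52 + 69) + (-1236 - 618*58)) = sqrt((-4524 + 69) + (-1236 - 35844)) = sqrt(-4455 - 37080) = sqrt(-41535) = 3*I*sqrt(4615)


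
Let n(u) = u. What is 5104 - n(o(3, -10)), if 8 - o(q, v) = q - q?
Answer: 5096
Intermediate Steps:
o(q, v) = 8 (o(q, v) = 8 - (q - q) = 8 - 1*0 = 8 + 0 = 8)
5104 - n(o(3, -10)) = 5104 - 1*8 = 5104 - 8 = 5096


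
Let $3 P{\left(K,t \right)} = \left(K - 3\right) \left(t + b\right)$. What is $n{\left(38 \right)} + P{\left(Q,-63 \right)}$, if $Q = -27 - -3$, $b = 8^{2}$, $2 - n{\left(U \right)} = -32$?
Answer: $25$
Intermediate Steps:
$n{\left(U \right)} = 34$ ($n{\left(U \right)} = 2 - -32 = 2 + 32 = 34$)
$b = 64$
$Q = -24$ ($Q = -27 + 3 = -24$)
$P{\left(K,t \right)} = \frac{\left(-3 + K\right) \left(64 + t\right)}{3}$ ($P{\left(K,t \right)} = \frac{\left(K - 3\right) \left(t + 64\right)}{3} = \frac{\left(-3 + K\right) \left(64 + t\right)}{3}$)
$n{\left(38 \right)} + P{\left(Q,-63 \right)} = 34 + \left(-64 - -63 + \frac{64}{3} \left(-24\right) + \frac{1}{3} \left(-24\right) \left(-63\right)\right) = 34 + \left(-64 + 63 - 512 + 504\right) = 34 - 9 = 25$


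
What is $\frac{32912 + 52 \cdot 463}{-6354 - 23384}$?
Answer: $- \frac{28494}{14869} \approx -1.9163$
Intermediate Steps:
$\frac{32912 + 52 \cdot 463}{-6354 - 23384} = \frac{32912 + 24076}{-29738} = 56988 \left(- \frac{1}{29738}\right) = - \frac{28494}{14869}$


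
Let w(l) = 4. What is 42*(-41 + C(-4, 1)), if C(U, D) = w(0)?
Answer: -1554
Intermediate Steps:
C(U, D) = 4
42*(-41 + C(-4, 1)) = 42*(-41 + 4) = 42*(-37) = -1554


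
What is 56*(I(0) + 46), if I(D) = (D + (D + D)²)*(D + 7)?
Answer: 2576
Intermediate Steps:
I(D) = (7 + D)*(D + 4*D²) (I(D) = (D + (2*D)²)*(7 + D) = (D + 4*D²)*(7 + D) = (7 + D)*(D + 4*D²))
56*(I(0) + 46) = 56*(0*(7 + 4*0² + 29*0) + 46) = 56*(0*(7 + 4*0 + 0) + 46) = 56*(0*(7 + 0 + 0) + 46) = 56*(0*7 + 46) = 56*(0 + 46) = 56*46 = 2576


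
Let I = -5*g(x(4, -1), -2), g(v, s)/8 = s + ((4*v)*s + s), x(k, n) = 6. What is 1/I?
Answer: 1/2080 ≈ 0.00048077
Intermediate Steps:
g(v, s) = 16*s + 32*s*v (g(v, s) = 8*(s + ((4*v)*s + s)) = 8*(s + (4*s*v + s)) = 8*(s + (s + 4*s*v)) = 8*(2*s + 4*s*v) = 16*s + 32*s*v)
I = 2080 (I = -80*(-2)*(1 + 2*6) = -80*(-2)*(1 + 12) = -80*(-2)*13 = -5*(-416) = 2080)
1/I = 1/2080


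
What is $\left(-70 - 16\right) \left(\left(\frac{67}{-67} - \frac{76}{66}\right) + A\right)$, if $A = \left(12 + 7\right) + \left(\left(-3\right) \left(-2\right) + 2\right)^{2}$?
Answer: $- \frac{229448}{33} \approx -6953.0$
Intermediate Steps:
$A = 83$ ($A = 19 + \left(6 + 2\right)^{2} = 19 + 8^{2} = 19 + 64 = 83$)
$\left(-70 - 16\right) \left(\left(\frac{67}{-67} - \frac{76}{66}\right) + A\right) = \left(-70 - 16\right) \left(\left(\frac{67}{-67} - \frac{76}{66}\right) + 83\right) = \left(-70 - 16\right) \left(\left(67 \left(- \frac{1}{67}\right) - \frac{38}{33}\right) + 83\right) = - 86 \left(\left(-1 - \frac{38}{33}\right) + 83\right) = - 86 \left(- \frac{71}{33} + 83\right) = \left(-86\right) \frac{2668}{33} = - \frac{229448}{33}$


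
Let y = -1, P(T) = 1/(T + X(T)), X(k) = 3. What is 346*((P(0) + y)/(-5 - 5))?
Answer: 346/15 ≈ 23.067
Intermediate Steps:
P(T) = 1/(3 + T) (P(T) = 1/(T + 3) = 1/(3 + T))
346*((P(0) + y)/(-5 - 5)) = 346*((1/(3 + 0) - 1)/(-5 - 5)) = 346*((1/3 - 1)/(-10)) = 346*((⅓ - 1)*(-⅒)) = 346*(-⅔*(-⅒)) = 346*(1/15) = 346/15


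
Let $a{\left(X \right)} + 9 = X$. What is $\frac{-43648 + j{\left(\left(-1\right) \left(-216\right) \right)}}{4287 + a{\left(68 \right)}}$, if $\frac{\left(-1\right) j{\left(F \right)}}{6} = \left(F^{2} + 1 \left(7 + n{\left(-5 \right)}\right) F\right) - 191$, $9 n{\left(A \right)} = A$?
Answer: $- \frac{165395}{2173} \approx -76.114$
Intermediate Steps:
$a{\left(X \right)} = -9 + X$
$n{\left(A \right)} = \frac{A}{9}$
$j{\left(F \right)} = 1146 - 6 F^{2} - \frac{116 F}{3}$ ($j{\left(F \right)} = - 6 \left(\left(F^{2} + 1 \left(7 + \frac{1}{9} \left(-5\right)\right) F\right) - 191\right) = - 6 \left(\left(F^{2} + 1 \left(7 - \frac{5}{9}\right) F\right) - 191\right) = - 6 \left(\left(F^{2} + 1 \cdot \frac{58}{9} F\right) - 191\right) = - 6 \left(\left(F^{2} + \frac{58 F}{9}\right) - 191\right) = - 6 \left(-191 + F^{2} + \frac{58 F}{9}\right) = 1146 - 6 F^{2} - \frac{116 F}{3}$)
$\frac{-43648 + j{\left(\left(-1\right) \left(-216\right) \right)}}{4287 + a{\left(68 \right)}} = \frac{-43648 - \left(-1146 + 279936 + \frac{116}{3} \left(-1\right) \left(-216\right)\right)}{4287 + \left(-9 + 68\right)} = \frac{-43648 - \left(7206 + 279936\right)}{4287 + 59} = \frac{-43648 - 287142}{4346} = \left(-43648 - 287142\right) \frac{1}{4346} = \left(-330790\right) \frac{1}{4346} = - \frac{165395}{2173}$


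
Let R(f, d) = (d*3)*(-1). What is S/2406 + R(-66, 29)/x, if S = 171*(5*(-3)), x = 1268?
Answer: -576957/508468 ≈ -1.1347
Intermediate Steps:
R(f, d) = -3*d (R(f, d) = (3*d)*(-1) = -3*d)
S = -2565 (S = 171*(-15) = -2565)
S/2406 + R(-66, 29)/x = -2565/2406 - 3*29/1268 = -2565*1/2406 - 87*1/1268 = -855/802 - 87/1268 = -576957/508468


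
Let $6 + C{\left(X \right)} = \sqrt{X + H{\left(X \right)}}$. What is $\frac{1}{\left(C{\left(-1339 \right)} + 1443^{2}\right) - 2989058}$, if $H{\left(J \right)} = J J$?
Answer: $- \frac{69755}{63254742511} - \frac{\sqrt{1791582}}{822311652643} \approx -1.1044 \cdot 10^{-6}$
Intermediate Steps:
$H{\left(J \right)} = J^{2}$
$C{\left(X \right)} = -6 + \sqrt{X + X^{2}}$
$\frac{1}{\left(C{\left(-1339 \right)} + 1443^{2}\right) - 2989058} = \frac{1}{\left(\left(-6 + \sqrt{- 1339 \left(1 - 1339\right)}\right) + 1443^{2}\right) - 2989058} = \frac{1}{\left(\left(-6 + \sqrt{\left(-1339\right) \left(-1338\right)}\right) + 2082249\right) - 2989058} = \frac{1}{\left(\left(-6 + \sqrt{1791582}\right) + 2082249\right) - 2989058} = \frac{1}{\left(2082243 + \sqrt{1791582}\right) - 2989058} = \frac{1}{-906815 + \sqrt{1791582}}$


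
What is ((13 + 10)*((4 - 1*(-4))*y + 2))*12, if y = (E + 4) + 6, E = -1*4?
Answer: 13800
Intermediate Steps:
E = -4
y = 6 (y = (-4 + 4) + 6 = 0 + 6 = 6)
((13 + 10)*((4 - 1*(-4))*y + 2))*12 = ((13 + 10)*((4 - 1*(-4))*6 + 2))*12 = (23*((4 + 4)*6 + 2))*12 = (23*(8*6 + 2))*12 = (23*(48 + 2))*12 = (23*50)*12 = 1150*12 = 13800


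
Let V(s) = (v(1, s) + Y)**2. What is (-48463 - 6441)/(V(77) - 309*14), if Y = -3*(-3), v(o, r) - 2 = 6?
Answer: 54904/4037 ≈ 13.600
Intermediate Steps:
v(o, r) = 8 (v(o, r) = 2 + 6 = 8)
Y = 9
V(s) = 289 (V(s) = (8 + 9)**2 = 17**2 = 289)
(-48463 - 6441)/(V(77) - 309*14) = (-48463 - 6441)/(289 - 309*14) = -54904/(289 - 4326) = -54904/(-4037) = -54904*(-1/4037) = 54904/4037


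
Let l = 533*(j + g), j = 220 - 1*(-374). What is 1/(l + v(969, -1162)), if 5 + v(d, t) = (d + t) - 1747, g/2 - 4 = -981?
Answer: -1/726825 ≈ -1.3758e-6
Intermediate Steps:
g = -1954 (g = 8 + 2*(-981) = 8 - 1962 = -1954)
j = 594 (j = 220 + 374 = 594)
l = -724880 (l = 533*(594 - 1954) = 533*(-1360) = -724880)
v(d, t) = -1752 + d + t (v(d, t) = -5 + ((d + t) - 1747) = -5 + (-1747 + d + t) = -1752 + d + t)
1/(l + v(969, -1162)) = 1/(-724880 + (-1752 + 969 - 1162)) = 1/(-724880 - 1945) = 1/(-726825) = -1/726825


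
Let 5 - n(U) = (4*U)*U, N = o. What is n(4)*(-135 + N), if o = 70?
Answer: 3835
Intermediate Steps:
N = 70
n(U) = 5 - 4*U**2 (n(U) = 5 - 4*U*U = 5 - 4*U**2)
n(4)*(-135 + N) = (5 - 4*4**2)*(-135 + 70) = (5 - 4*16)*(-65) = (5 - 64)*(-65) = -59*(-65) = 3835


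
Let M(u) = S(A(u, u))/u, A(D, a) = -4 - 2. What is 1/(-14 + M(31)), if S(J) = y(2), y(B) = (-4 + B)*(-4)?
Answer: -31/426 ≈ -0.072770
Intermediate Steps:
A(D, a) = -6
y(B) = 16 - 4*B
S(J) = 8 (S(J) = 16 - 4*2 = 16 - 8 = 8)
M(u) = 8/u
1/(-14 + M(31)) = 1/(-14 + 8/31) = 1/(-426/31) = -31/426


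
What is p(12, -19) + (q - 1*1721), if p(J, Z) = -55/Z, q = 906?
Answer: -15430/19 ≈ -812.11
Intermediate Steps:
p(12, -19) + (q - 1*1721) = -55/(-19) + (906 - 1*1721) = -55*(-1/19) + (906 - 1721) = 55/19 - 815 = -15430/19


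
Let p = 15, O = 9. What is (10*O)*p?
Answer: 1350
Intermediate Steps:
(10*O)*p = (10*9)*15 = 90*15 = 1350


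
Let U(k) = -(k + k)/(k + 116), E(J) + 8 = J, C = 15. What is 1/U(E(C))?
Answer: -123/14 ≈ -8.7857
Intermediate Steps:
E(J) = -8 + J
U(k) = -2*k/(116 + k)
1/U(E(C)) = 1/(-2*(-8 + 15)/(116 + (-8 + 15))) = 1/(-2*7/(116 + 7)) = 1/(-2*7/123) = 1/(-2*7*1/123) = 1/(-14/123) = -123/14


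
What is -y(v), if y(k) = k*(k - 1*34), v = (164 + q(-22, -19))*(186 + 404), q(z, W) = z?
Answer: -7016239880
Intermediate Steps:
v = 83780 (v = (164 - 22)*(186 + 404) = 142*590 = 83780)
y(k) = k*(-34 + k) (y(k) = k*(k - 34) = k*(-34 + k))
-y(v) = -83780*(-34 + 83780) = -83780*83746 = -1*7016239880 = -7016239880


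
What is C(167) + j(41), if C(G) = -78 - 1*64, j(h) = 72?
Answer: -70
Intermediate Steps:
C(G) = -142 (C(G) = -78 - 64 = -142)
C(167) + j(41) = -142 + 72 = -70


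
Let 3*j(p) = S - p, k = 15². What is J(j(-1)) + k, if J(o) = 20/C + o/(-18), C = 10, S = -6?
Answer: 12263/54 ≈ 227.09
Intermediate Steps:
k = 225
j(p) = -2 - p/3 (j(p) = (-6 - p)/3 = -2 - p/3)
J(o) = 2 - o/18 (J(o) = 20/10 + o/(-18) = 20*(⅒) + o*(-1/18) = 2 - o/18)
J(j(-1)) + k = (2 - (-2 - ⅓*(-1))/18) + 225 = (2 - (-2 + ⅓)/18) + 225 = (2 - 1/18*(-5/3)) + 225 = (2 + 5/54) + 225 = 113/54 + 225 = 12263/54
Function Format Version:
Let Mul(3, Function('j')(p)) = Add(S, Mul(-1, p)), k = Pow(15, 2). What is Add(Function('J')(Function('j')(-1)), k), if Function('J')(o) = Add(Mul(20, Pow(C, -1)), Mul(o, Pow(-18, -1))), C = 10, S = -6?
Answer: Rational(12263, 54) ≈ 227.09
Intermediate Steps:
k = 225
Function('j')(p) = Add(-2, Mul(Rational(-1, 3), p)) (Function('j')(p) = Mul(Rational(1, 3), Add(-6, Mul(-1, p))) = Add(-2, Mul(Rational(-1, 3), p)))
Function('J')(o) = Add(2, Mul(Rational(-1, 18), o)) (Function('J')(o) = Add(Mul(20, Pow(10, -1)), Mul(o, Pow(-18, -1))) = Add(Mul(20, Rational(1, 10)), Mul(o, Rational(-1, 18))) = Add(2, Mul(Rational(-1, 18), o)))
Add(Function('J')(Function('j')(-1)), k) = Add(Add(2, Mul(Rational(-1, 18), Add(-2, Mul(Rational(-1, 3), -1)))), 225) = Add(Add(2, Mul(Rational(-1, 18), Add(-2, Rational(1, 3)))), 225) = Add(Add(2, Mul(Rational(-1, 18), Rational(-5, 3))), 225) = Add(Add(2, Rational(5, 54)), 225) = Add(Rational(113, 54), 225) = Rational(12263, 54)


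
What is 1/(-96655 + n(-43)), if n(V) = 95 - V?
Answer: -1/96517 ≈ -1.0361e-5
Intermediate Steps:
1/(-96655 + n(-43)) = 1/(-96655 + (95 - 1*(-43))) = 1/(-96655 + (95 + 43)) = 1/(-96655 + 138) = 1/(-96517) = -1/96517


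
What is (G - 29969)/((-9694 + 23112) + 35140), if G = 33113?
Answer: 524/8093 ≈ 0.064747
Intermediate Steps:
(G - 29969)/((-9694 + 23112) + 35140) = (33113 - 29969)/((-9694 + 23112) + 35140) = 3144/(13418 + 35140) = 3144/48558 = 3144*(1/48558) = 524/8093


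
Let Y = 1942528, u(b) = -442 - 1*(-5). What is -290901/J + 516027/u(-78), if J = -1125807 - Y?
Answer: -1583216581308/1340862395 ≈ -1180.7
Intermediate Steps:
u(b) = -437 (u(b) = -442 + 5 = -437)
J = -3068335 (J = -1125807 - 1*1942528 = -1125807 - 1942528 = -3068335)
-290901/J + 516027/u(-78) = -290901/(-3068335) + 516027/(-437) = -290901*(-1/3068335) + 516027*(-1/437) = 290901/3068335 - 516027/437 = -1583216581308/1340862395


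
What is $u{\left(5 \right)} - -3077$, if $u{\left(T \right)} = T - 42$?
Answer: $3040$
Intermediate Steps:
$u{\left(T \right)} = -42 + T$
$u{\left(5 \right)} - -3077 = \left(-42 + 5\right) - -3077 = -37 + 3077 = 3040$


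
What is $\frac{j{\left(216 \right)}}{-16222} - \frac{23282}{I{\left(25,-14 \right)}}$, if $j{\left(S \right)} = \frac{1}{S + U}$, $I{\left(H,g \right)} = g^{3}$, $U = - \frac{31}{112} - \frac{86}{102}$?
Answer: $\frac{16555831045459}{1951258565620} \approx 8.4847$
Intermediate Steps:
$U = - \frac{6397}{5712}$ ($U = \left(-31\right) \frac{1}{112} - \frac{43}{51} = - \frac{31}{112} - \frac{43}{51} = - \frac{6397}{5712} \approx -1.1199$)
$j{\left(S \right)} = \frac{1}{- \frac{6397}{5712} + S}$ ($j{\left(S \right)} = \frac{1}{S - \frac{6397}{5712}} = \frac{1}{- \frac{6397}{5712} + S}$)
$\frac{j{\left(216 \right)}}{-16222} - \frac{23282}{I{\left(25,-14 \right)}} = \frac{5712 \frac{1}{-6397 + 5712 \cdot 216}}{-16222} - \frac{23282}{\left(-14\right)^{3}} = \frac{5712}{-6397 + 1233792} \left(- \frac{1}{16222}\right) - \frac{23282}{-2744} = \frac{5712}{1227395} \left(- \frac{1}{16222}\right) - - \frac{1663}{196} = 5712 \cdot \frac{1}{1227395} \left(- \frac{1}{16222}\right) + \frac{1663}{196} = \frac{5712}{1227395} \left(- \frac{1}{16222}\right) + \frac{1663}{196} = - \frac{2856}{9955400845} + \frac{1663}{196} = \frac{16555831045459}{1951258565620}$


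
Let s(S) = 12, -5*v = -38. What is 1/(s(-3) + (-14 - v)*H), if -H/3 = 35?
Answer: 1/2280 ≈ 0.00043860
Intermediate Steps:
v = 38/5 (v = -1/5*(-38) = 38/5 ≈ 7.6000)
H = -105 (H = -3*35 = -105)
1/(s(-3) + (-14 - v)*H) = 1/(12 + (-14 - 1*38/5)*(-105)) = 1/(12 + (-14 - 38/5)*(-105)) = 1/(12 - 108/5*(-105)) = 1/(12 + 2268) = 1/2280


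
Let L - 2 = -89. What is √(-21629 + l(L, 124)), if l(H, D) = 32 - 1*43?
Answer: 2*I*√5410 ≈ 147.11*I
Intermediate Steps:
L = -87 (L = 2 - 89 = -87)
l(H, D) = -11 (l(H, D) = 32 - 43 = -11)
√(-21629 + l(L, 124)) = √(-21629 - 11) = √(-21640) = 2*I*√5410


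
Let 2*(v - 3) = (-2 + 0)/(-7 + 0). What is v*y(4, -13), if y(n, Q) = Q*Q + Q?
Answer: 3432/7 ≈ 490.29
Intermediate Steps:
v = 22/7 (v = 3 + ((-2 + 0)/(-7 + 0))/2 = 3 + (-2/(-7))/2 = 3 + (-2*(-⅐))/2 = 3 + (½)*(2/7) = 3 + ⅐ = 22/7 ≈ 3.1429)
y(n, Q) = Q + Q² (y(n, Q) = Q² + Q = Q + Q²)
v*y(4, -13) = 22*(-13*(1 - 13))/7 = 22*(-13*(-12))/7 = (22/7)*156 = 3432/7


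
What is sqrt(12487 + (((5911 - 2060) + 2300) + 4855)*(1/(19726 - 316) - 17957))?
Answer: 2*I*sqrt(4653363054708690)/9705 ≈ 14058.0*I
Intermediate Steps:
sqrt(12487 + (((5911 - 2060) + 2300) + 4855)*(1/(19726 - 316) - 17957)) = sqrt(12487 + ((3851 + 2300) + 4855)*(1/19410 - 17957)) = sqrt(12487 + (6151 + 4855)*(1/19410 - 17957)) = sqrt(12487 + 11006*(-348545369/19410)) = sqrt(12487 - 1918045165607/9705) = sqrt(-1917923979272/9705) = 2*I*sqrt(4653363054708690)/9705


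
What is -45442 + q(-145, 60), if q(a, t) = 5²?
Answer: -45417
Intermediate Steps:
q(a, t) = 25
-45442 + q(-145, 60) = -45442 + 25 = -45417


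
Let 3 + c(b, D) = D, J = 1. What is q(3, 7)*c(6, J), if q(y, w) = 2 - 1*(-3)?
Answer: -10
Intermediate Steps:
q(y, w) = 5 (q(y, w) = 2 + 3 = 5)
c(b, D) = -3 + D
q(3, 7)*c(6, J) = 5*(-3 + 1) = 5*(-2) = -10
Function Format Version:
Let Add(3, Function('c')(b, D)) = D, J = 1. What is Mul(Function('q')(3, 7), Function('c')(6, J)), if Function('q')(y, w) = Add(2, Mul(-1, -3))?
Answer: -10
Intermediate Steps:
Function('q')(y, w) = 5 (Function('q')(y, w) = Add(2, 3) = 5)
Function('c')(b, D) = Add(-3, D)
Mul(Function('q')(3, 7), Function('c')(6, J)) = Mul(5, Add(-3, 1)) = Mul(5, -2) = -10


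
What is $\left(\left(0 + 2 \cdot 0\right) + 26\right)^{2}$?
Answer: $676$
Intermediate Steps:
$\left(\left(0 + 2 \cdot 0\right) + 26\right)^{2} = \left(\left(0 + 0\right) + 26\right)^{2} = \left(0 + 26\right)^{2} = 26^{2} = 676$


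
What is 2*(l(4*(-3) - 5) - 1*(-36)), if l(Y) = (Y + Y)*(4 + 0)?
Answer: -200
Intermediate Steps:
l(Y) = 8*Y (l(Y) = (2*Y)*4 = 8*Y)
2*(l(4*(-3) - 5) - 1*(-36)) = 2*(8*(4*(-3) - 5) - 1*(-36)) = 2*(8*(-12 - 5) + 36) = 2*(8*(-17) + 36) = 2*(-136 + 36) = 2*(-100) = -200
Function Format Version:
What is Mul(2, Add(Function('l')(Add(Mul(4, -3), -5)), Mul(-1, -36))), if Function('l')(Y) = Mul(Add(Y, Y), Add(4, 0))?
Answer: -200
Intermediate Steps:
Function('l')(Y) = Mul(8, Y) (Function('l')(Y) = Mul(Mul(2, Y), 4) = Mul(8, Y))
Mul(2, Add(Function('l')(Add(Mul(4, -3), -5)), Mul(-1, -36))) = Mul(2, Add(Mul(8, Add(Mul(4, -3), -5)), Mul(-1, -36))) = Mul(2, Add(Mul(8, Add(-12, -5)), 36)) = Mul(2, Add(Mul(8, -17), 36)) = Mul(2, Add(-136, 36)) = Mul(2, -100) = -200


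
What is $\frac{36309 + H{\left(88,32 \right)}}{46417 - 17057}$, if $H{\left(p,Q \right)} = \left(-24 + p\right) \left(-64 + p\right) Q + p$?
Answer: $\frac{85549}{29360} \approx 2.9138$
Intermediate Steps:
$H{\left(p,Q \right)} = p + Q \left(-64 + p\right) \left(-24 + p\right)$ ($H{\left(p,Q \right)} = \left(-64 + p\right) \left(-24 + p\right) Q + p = Q \left(-64 + p\right) \left(-24 + p\right) + p = p + Q \left(-64 + p\right) \left(-24 + p\right)$)
$\frac{36309 + H{\left(88,32 \right)}}{46417 - 17057} = \frac{36309 + \left(88 + 1536 \cdot 32 + 32 \cdot 88^{2} - 2816 \cdot 88\right)}{46417 - 17057} = \frac{36309 + \left(88 + 49152 + 32 \cdot 7744 - 247808\right)}{29360} = \left(36309 + \left(88 + 49152 + 247808 - 247808\right)\right) \frac{1}{29360} = \left(36309 + 49240\right) \frac{1}{29360} = 85549 \cdot \frac{1}{29360} = \frac{85549}{29360}$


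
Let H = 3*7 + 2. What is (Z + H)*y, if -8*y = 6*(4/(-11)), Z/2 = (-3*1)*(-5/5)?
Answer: 87/11 ≈ 7.9091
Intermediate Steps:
Z = 6 (Z = 2*((-3*1)*(-5/5)) = 2*(-(-15)/5) = 2*(-3*(-1)) = 2*3 = 6)
y = 3/11 (y = -3*4/(-11)/4 = -3*4*(-1/11)/4 = -3*(-4)/(4*11) = -⅛*(-24/11) = 3/11 ≈ 0.27273)
H = 23 (H = 21 + 2 = 23)
(Z + H)*y = (6 + 23)*(3/11) = 29*(3/11) = 87/11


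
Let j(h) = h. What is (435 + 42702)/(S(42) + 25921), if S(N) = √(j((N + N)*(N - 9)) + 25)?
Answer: 372718059/223965148 - 14379*√2797/223965148 ≈ 1.6608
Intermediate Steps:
S(N) = √(25 + 2*N*(-9 + N)) (S(N) = √((N + N)*(N - 9) + 25) = √((2*N)*(-9 + N) + 25) = √(2*N*(-9 + N) + 25) = √(25 + 2*N*(-9 + N)))
(435 + 42702)/(S(42) + 25921) = (435 + 42702)/(√(25 + 2*42*(-9 + 42)) + 25921) = 43137/(√(25 + 2*42*33) + 25921) = 43137/(√(25 + 2772) + 25921) = 43137/(√2797 + 25921) = 43137/(25921 + √2797)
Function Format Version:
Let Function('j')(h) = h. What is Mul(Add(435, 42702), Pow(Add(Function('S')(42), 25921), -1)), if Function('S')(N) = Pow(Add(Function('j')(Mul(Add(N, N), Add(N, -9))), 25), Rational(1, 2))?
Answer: Add(Rational(372718059, 223965148), Mul(Rational(-14379, 223965148), Pow(2797, Rational(1, 2)))) ≈ 1.6608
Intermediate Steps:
Function('S')(N) = Pow(Add(25, Mul(2, N, Add(-9, N))), Rational(1, 2)) (Function('S')(N) = Pow(Add(Mul(Add(N, N), Add(N, -9)), 25), Rational(1, 2)) = Pow(Add(Mul(Mul(2, N), Add(-9, N)), 25), Rational(1, 2)) = Pow(Add(Mul(2, N, Add(-9, N)), 25), Rational(1, 2)) = Pow(Add(25, Mul(2, N, Add(-9, N))), Rational(1, 2)))
Mul(Add(435, 42702), Pow(Add(Function('S')(42), 25921), -1)) = Mul(Add(435, 42702), Pow(Add(Pow(Add(25, Mul(2, 42, Add(-9, 42))), Rational(1, 2)), 25921), -1)) = Mul(43137, Pow(Add(Pow(Add(25, Mul(2, 42, 33)), Rational(1, 2)), 25921), -1)) = Mul(43137, Pow(Add(Pow(Add(25, 2772), Rational(1, 2)), 25921), -1)) = Mul(43137, Pow(Add(Pow(2797, Rational(1, 2)), 25921), -1)) = Mul(43137, Pow(Add(25921, Pow(2797, Rational(1, 2))), -1))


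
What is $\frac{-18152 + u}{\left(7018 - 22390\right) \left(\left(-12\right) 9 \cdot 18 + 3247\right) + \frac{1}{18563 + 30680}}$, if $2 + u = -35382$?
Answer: $\frac{2636273248}{986323304987} \approx 0.0026728$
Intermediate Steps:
$u = -35384$ ($u = -2 - 35382 = -35384$)
$\frac{-18152 + u}{\left(7018 - 22390\right) \left(\left(-12\right) 9 \cdot 18 + 3247\right) + \frac{1}{18563 + 30680}} = \frac{-18152 - 35384}{\left(7018 - 22390\right) \left(\left(-12\right) 9 \cdot 18 + 3247\right) + \frac{1}{18563 + 30680}} = - \frac{53536}{- 15372 \left(\left(-108\right) 18 + 3247\right) + \frac{1}{49243}} = - \frac{53536}{- 15372 \left(-1944 + 3247\right) + \frac{1}{49243}} = - \frac{53536}{\left(-15372\right) 1303 + \frac{1}{49243}} = - \frac{53536}{-20029716 + \frac{1}{49243}} = - \frac{53536}{- \frac{986323304987}{49243}} = \left(-53536\right) \left(- \frac{49243}{986323304987}\right) = \frac{2636273248}{986323304987}$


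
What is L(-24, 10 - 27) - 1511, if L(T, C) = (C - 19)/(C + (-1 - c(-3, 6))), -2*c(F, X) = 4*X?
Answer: -1505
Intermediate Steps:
c(F, X) = -2*X
L(T, C) = (-19 + C)/(11 + C) (L(T, C) = (C - 19)/(C + (-1 - (-2)*6)) = (-19 + C)/(C + (-1 - 1*(-12))) = (-19 + C)/(C + (-1 + 12)) = (-19 + C)/(C + 11) = (-19 + C)/(11 + C))
L(-24, 10 - 27) - 1511 = (-19 + (10 - 27))/(11 + (10 - 27)) - 1511 = (-19 - 17)/(11 - 17) - 1511 = -36/(-6) - 1511 = -1/6*(-36) - 1511 = 6 - 1511 = -1505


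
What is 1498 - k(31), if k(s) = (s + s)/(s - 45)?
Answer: 10517/7 ≈ 1502.4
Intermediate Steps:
k(s) = 2*s/(-45 + s) (k(s) = (2*s)/(-45 + s) = 2*s/(-45 + s))
1498 - k(31) = 1498 - 2*31/(-45 + 31) = 1498 - 2*31/(-14) = 1498 - 2*31*(-1)/14 = 1498 - 1*(-31/7) = 1498 + 31/7 = 10517/7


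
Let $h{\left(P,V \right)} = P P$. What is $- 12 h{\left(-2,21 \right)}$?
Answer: $-48$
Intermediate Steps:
$h{\left(P,V \right)} = P^{2}$
$- 12 h{\left(-2,21 \right)} = - 12 \left(-2\right)^{2} = \left(-12\right) 4 = -48$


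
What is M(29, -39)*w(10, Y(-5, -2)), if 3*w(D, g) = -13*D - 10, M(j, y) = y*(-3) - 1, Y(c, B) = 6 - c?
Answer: -16240/3 ≈ -5413.3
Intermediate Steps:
M(j, y) = -1 - 3*y (M(j, y) = -3*y - 1 = -1 - 3*y)
w(D, g) = -10/3 - 13*D/3 (w(D, g) = (-13*D - 10)/3 = (-10 - 13*D)/3 = -10/3 - 13*D/3)
M(29, -39)*w(10, Y(-5, -2)) = (-1 - 3*(-39))*(-10/3 - 13/3*10) = (-1 + 117)*(-10/3 - 130/3) = 116*(-140/3) = -16240/3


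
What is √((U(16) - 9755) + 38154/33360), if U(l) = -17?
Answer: I*√75513085790/2780 ≈ 98.848*I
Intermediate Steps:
√((U(16) - 9755) + 38154/33360) = √((-17 - 9755) + 38154/33360) = √(-9772 + 38154*(1/33360)) = √(-9772 + 6359/5560) = √(-54325961/5560) = I*√75513085790/2780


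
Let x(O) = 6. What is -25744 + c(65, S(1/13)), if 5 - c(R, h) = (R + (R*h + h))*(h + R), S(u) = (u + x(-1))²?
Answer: -8019851945/28561 ≈ -2.8080e+5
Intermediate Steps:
S(u) = (6 + u)² (S(u) = (u + 6)² = (6 + u)²)
c(R, h) = 5 - (R + h)*(R + h + R*h) (c(R, h) = 5 - (R + (R*h + h))*(h + R) = 5 - (R + (h + R*h))*(R + h) = 5 - (R + h + R*h)*(R + h) = 5 - (R + h)*(R + h + R*h))
-25744 + c(65, S(1/13)) = -25744 + (5 - 1*65² - ((6 + 1/13)²)² - 1*65*((6 + 1/13)²)² - 1*(6 + 1/13)²*65² - 2*65*(6 + 1/13)²) = -25744 + (5 - 1*4225 - ((6 + 1/13)²)² - 1*65*((6 + 1/13)²)² - 1*(6 + 1/13)²*4225 - 2*65*(6 + 1/13)²) = -25744 + (5 - 4225 - ((79/13)²)² - 1*65*((79/13)²)² - 1*(79/13)²*4225 - 2*65*(79/13)²) = -25744 + (5 - 4225 - (6241/169)² - 1*65*(6241/169)² - 1*6241/169*4225 - 2*65*6241/169) = -25744 + (5 - 4225 - 1*38950081/28561 - 1*65*38950081/28561 - 156025 - 62410/13) = -25744 + (5 - 4225 - 38950081/28561 - 194750405/2197 - 156025 - 62410/13) = -25744 - 7284577561/28561 = -8019851945/28561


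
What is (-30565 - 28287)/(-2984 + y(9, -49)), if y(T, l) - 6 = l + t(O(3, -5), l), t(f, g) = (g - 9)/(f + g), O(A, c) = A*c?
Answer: 1883264/96835 ≈ 19.448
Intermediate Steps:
t(f, g) = (-9 + g)/(f + g)
y(T, l) = 6 + l + (-9 + l)/(-15 + l) (y(T, l) = 6 + (l + (-9 + l)/(3*(-5) + l)) = 6 + (l + (-9 + l)/(-15 + l)) = 6 + l + (-9 + l)/(-15 + l))
(-30565 - 28287)/(-2984 + y(9, -49)) = (-30565 - 28287)/(-2984 + (-99 + (-49)**2 - 8*(-49))/(-15 - 49)) = -58852/(-2984 + (-99 + 2401 + 392)/(-64)) = -58852/(-2984 - 1/64*2694) = -58852/(-2984 - 1347/32) = -58852/(-96835/32) = -58852*(-32/96835) = 1883264/96835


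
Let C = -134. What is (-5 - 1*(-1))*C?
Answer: 536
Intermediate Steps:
(-5 - 1*(-1))*C = (-5 - 1*(-1))*(-134) = (-5 + 1)*(-134) = -4*(-134) = 536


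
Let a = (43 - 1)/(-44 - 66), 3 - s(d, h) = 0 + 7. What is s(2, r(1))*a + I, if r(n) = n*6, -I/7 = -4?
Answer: 1624/55 ≈ 29.527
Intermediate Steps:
I = 28 (I = -7*(-4) = 28)
r(n) = 6*n
s(d, h) = -4 (s(d, h) = 3 - (0 + 7) = 3 - 1*7 = 3 - 7 = -4)
a = -21/55 (a = 42/(-110) = 42*(-1/110) = -21/55 ≈ -0.38182)
s(2, r(1))*a + I = -4*(-21/55) + 28 = 84/55 + 28 = 1624/55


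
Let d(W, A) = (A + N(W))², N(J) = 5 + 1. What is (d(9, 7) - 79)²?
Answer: 8100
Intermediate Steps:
N(J) = 6
d(W, A) = (6 + A)² (d(W, A) = (A + 6)² = (6 + A)²)
(d(9, 7) - 79)² = ((6 + 7)² - 79)² = (13² - 79)² = (169 - 79)² = 90² = 8100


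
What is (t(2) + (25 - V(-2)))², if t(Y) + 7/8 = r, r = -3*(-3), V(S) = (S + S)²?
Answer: 18769/64 ≈ 293.27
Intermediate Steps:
V(S) = 4*S² (V(S) = (2*S)² = 4*S²)
r = 9
t(Y) = 65/8 (t(Y) = -7/8 + 9 = 65/8)
(t(2) + (25 - V(-2)))² = (65/8 + (25 - 4*(-2)²))² = (65/8 + (25 - 4*4))² = (65/8 + (25 - 1*16))² = (65/8 + (25 - 16))² = (65/8 + 9)² = (137/8)² = 18769/64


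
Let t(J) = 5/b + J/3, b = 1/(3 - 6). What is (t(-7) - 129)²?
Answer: 192721/9 ≈ 21413.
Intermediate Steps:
b = -⅓ (b = 1/(-3) = -⅓ ≈ -0.33333)
t(J) = -15 + J/3 (t(J) = 5/(-⅓) + J/3 = 5*(-3) + J*(⅓) = -15 + J/3)
(t(-7) - 129)² = ((-15 + (⅓)*(-7)) - 129)² = ((-15 - 7/3) - 129)² = (-52/3 - 129)² = (-439/3)² = 192721/9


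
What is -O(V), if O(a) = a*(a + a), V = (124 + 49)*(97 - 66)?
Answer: -57523538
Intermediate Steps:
V = 5363 (V = 173*31 = 5363)
O(a) = 2*a² (O(a) = a*(2*a) = 2*a²)
-O(V) = -2*5363² = -2*28761769 = -1*57523538 = -57523538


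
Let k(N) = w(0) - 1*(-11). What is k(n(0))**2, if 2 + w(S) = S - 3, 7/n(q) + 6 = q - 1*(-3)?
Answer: 36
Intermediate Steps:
n(q) = 7/(-3 + q) (n(q) = 7/(-6 + (q - 1*(-3))) = 7/(-6 + (q + 3)) = 7/(-6 + (3 + q)) = 7/(-3 + q))
w(S) = -5 + S (w(S) = -2 + (S - 3) = -2 + (-3 + S) = -5 + S)
k(N) = 6 (k(N) = (-5 + 0) - 1*(-11) = -5 + 11 = 6)
k(n(0))**2 = 6**2 = 36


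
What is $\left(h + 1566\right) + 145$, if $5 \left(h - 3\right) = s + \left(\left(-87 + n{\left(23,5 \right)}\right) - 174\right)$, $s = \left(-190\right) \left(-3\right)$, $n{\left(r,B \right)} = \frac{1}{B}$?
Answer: $\frac{44396}{25} \approx 1775.8$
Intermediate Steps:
$s = 570$
$h = \frac{1621}{25}$ ($h = 3 + \frac{570 - \left(261 - \frac{1}{5}\right)}{5} = 3 + \frac{570 + \left(\left(-87 + \frac{1}{5}\right) - 174\right)}{5} = 3 + \frac{570 - \frac{1304}{5}}{5} = 3 + \frac{1}{5} \cdot \frac{1546}{5} = 3 + \frac{1546}{25} = \frac{1621}{25} \approx 64.84$)
$\left(h + 1566\right) + 145 = \left(\frac{1621}{25} + 1566\right) + 145 = \frac{40771}{25} + 145 = \frac{44396}{25}$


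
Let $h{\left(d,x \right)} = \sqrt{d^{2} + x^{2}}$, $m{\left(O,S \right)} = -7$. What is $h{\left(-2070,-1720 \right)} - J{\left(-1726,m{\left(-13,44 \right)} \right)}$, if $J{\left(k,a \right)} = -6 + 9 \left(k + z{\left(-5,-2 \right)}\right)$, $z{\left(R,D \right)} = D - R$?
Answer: $15513 + 10 \sqrt{72433} \approx 18204.0$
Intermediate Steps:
$J{\left(k,a \right)} = 21 + 9 k$ ($J{\left(k,a \right)} = -6 + 9 \left(k - -3\right) = -6 + 9 \left(k + \left(-2 + 5\right)\right) = -6 + 9 \left(k + 3\right) = -6 + 9 \left(3 + k\right) = -6 + \left(27 + 9 k\right) = 21 + 9 k$)
$h{\left(-2070,-1720 \right)} - J{\left(-1726,m{\left(-13,44 \right)} \right)} = \sqrt{\left(-2070\right)^{2} + \left(-1720\right)^{2}} - \left(21 + 9 \left(-1726\right)\right) = \sqrt{4284900 + 2958400} - \left(21 - 15534\right) = \sqrt{7243300} - -15513 = 10 \sqrt{72433} + 15513 = 15513 + 10 \sqrt{72433}$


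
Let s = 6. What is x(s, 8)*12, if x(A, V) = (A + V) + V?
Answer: 264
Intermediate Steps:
x(A, V) = A + 2*V
x(s, 8)*12 = (6 + 2*8)*12 = (6 + 16)*12 = 22*12 = 264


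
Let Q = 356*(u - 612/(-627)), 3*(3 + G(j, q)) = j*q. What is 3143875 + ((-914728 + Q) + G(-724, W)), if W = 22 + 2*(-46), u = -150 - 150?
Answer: 1341519680/627 ≈ 2.1396e+6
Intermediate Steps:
u = -300
W = -70 (W = 22 - 92 = -70)
G(j, q) = -3 + j*q/3 (G(j, q) = -3 + (j*q)/3 = -3 + j*q/3)
Q = -22248576/209 (Q = 356*(-300 - 612/(-627)) = 356*(-300 - 612*(-1/627)) = 356*(-300 + 204/209) = 356*(-62496/209) = -22248576/209 ≈ -1.0645e+5)
3143875 + ((-914728 + Q) + G(-724, W)) = 3143875 + ((-914728 - 22248576/209) + (-3 + (1/3)*(-724)*(-70))) = 3143875 + (-213426728/209 + (-3 + 50680/3)) = 3143875 + (-213426728/209 + 50671/3) = 3143875 - 629689945/627 = 1341519680/627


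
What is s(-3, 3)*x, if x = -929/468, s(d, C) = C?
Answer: -929/156 ≈ -5.9551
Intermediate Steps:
x = -929/468 (x = -929*1/468 = -929/468 ≈ -1.9850)
s(-3, 3)*x = 3*(-929/468) = -929/156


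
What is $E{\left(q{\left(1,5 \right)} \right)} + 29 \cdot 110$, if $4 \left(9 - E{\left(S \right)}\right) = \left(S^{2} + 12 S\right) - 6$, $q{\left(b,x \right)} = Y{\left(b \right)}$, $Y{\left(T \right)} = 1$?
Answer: $\frac{12789}{4} \approx 3197.3$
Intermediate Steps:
$q{\left(b,x \right)} = 1$
$E{\left(S \right)} = \frac{21}{2} - 3 S - \frac{S^{2}}{4}$ ($E{\left(S \right)} = 9 - \frac{\left(S^{2} + 12 S\right) - 6}{4} = 9 - \frac{-6 + S^{2} + 12 S}{4} = 9 - \left(- \frac{3}{2} + 3 S + \frac{S^{2}}{4}\right) = \frac{21}{2} - 3 S - \frac{S^{2}}{4}$)
$E{\left(q{\left(1,5 \right)} \right)} + 29 \cdot 110 = \left(\frac{21}{2} - 3 - \frac{1^{2}}{4}\right) + 29 \cdot 110 = \left(\frac{21}{2} - 3 - \frac{1}{4}\right) + 3190 = \frac{29}{4} + 3190 = \frac{12789}{4}$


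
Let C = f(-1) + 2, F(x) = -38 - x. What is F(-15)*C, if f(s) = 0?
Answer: -46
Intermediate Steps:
C = 2 (C = 0 + 2 = 2)
F(-15)*C = (-38 - 1*(-15))*2 = (-38 + 15)*2 = -23*2 = -46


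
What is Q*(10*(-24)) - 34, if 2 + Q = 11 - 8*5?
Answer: 7406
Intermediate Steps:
Q = -31 (Q = -2 + (11 - 8*5) = -2 + (11 - 40) = -2 - 29 = -31)
Q*(10*(-24)) - 34 = -310*(-24) - 34 = -31*(-240) - 34 = 7440 - 34 = 7406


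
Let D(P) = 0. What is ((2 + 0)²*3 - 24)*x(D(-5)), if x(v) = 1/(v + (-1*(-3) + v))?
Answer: -4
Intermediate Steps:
x(v) = 1/(3 + 2*v) (x(v) = 1/(v + (3 + v)) = 1/(3 + 2*v))
((2 + 0)²*3 - 24)*x(D(-5)) = ((2 + 0)²*3 - 24)/(3 + 2*0) = (2²*3 - 24)/(3 + 0) = (4*3 - 24)/3 = (12 - 24)*(⅓) = -12*⅓ = -4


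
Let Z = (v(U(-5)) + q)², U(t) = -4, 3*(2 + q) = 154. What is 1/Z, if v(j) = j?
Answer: 9/18496 ≈ 0.00048659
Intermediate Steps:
q = 148/3 (q = -2 + (⅓)*154 = -2 + 154/3 = 148/3 ≈ 49.333)
Z = 18496/9 (Z = (-4 + 148/3)² = (136/3)² = 18496/9 ≈ 2055.1)
1/Z = 1/(18496/9) = 9/18496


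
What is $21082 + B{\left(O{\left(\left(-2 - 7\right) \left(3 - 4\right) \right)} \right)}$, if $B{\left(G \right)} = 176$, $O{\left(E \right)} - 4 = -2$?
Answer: $21258$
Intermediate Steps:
$O{\left(E \right)} = 2$ ($O{\left(E \right)} = 4 - 2 = 2$)
$21082 + B{\left(O{\left(\left(-2 - 7\right) \left(3 - 4\right) \right)} \right)} = 21082 + 176 = 21258$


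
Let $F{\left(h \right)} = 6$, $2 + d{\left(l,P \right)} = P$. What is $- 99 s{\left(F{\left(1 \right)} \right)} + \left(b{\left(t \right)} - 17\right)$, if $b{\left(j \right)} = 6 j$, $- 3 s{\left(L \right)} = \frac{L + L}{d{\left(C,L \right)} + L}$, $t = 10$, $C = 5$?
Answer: $\frac{413}{5} \approx 82.6$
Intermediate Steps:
$d{\left(l,P \right)} = -2 + P$
$s{\left(L \right)} = - \frac{2 L}{3 \left(-2 + 2 L\right)}$ ($s{\left(L \right)} = - \frac{\left(L + L\right) \frac{1}{\left(-2 + L\right) + L}}{3} = - \frac{2 L \frac{1}{-2 + 2 L}}{3} = - \frac{2 L}{3 \left(-2 + 2 L\right)}$)
$- 99 s{\left(F{\left(1 \right)} \right)} + \left(b{\left(t \right)} - 17\right) = - 99 \left(\left(-1\right) 6 \frac{1}{-3 + 3 \cdot 6}\right) + \left(6 \cdot 10 - 17\right) = - 99 \left(\left(-1\right) 6 \frac{1}{-3 + 18}\right) + \left(60 - 17\right) = - 99 \left(\left(-1\right) 6 \cdot \frac{1}{15}\right) + 43 = \left(-99\right) \left(- \frac{2}{5}\right) + 43 = \frac{198}{5} + 43 = \frac{413}{5}$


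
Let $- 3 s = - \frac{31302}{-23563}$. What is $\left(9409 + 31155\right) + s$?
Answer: $\frac{955799098}{23563} \approx 40564.0$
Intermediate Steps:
$s = - \frac{10434}{23563}$ ($s = - \frac{\left(-31302\right) \frac{1}{-23563}}{3} = - \frac{\left(-31302\right) \left(- \frac{1}{23563}\right)}{3} = \left(- \frac{1}{3}\right) \frac{31302}{23563} = - \frac{10434}{23563} \approx -0.44281$)
$\left(9409 + 31155\right) + s = \left(9409 + 31155\right) - \frac{10434}{23563} = 40564 - \frac{10434}{23563} = \frac{955799098}{23563}$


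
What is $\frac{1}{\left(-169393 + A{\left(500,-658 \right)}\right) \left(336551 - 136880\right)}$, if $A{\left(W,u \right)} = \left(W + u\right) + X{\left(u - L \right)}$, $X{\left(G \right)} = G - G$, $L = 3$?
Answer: $- \frac{1}{33854417721} \approx -2.9538 \cdot 10^{-11}$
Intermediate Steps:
$X{\left(G \right)} = 0$
$A{\left(W,u \right)} = W + u$ ($A{\left(W,u \right)} = \left(W + u\right) + 0 = W + u$)
$\frac{1}{\left(-169393 + A{\left(500,-658 \right)}\right) \left(336551 - 136880\right)} = \frac{1}{\left(-169393 + \left(500 - 658\right)\right) \left(336551 - 136880\right)} = \frac{1}{\left(-169393 - 158\right) 199671} = \frac{1}{\left(-169551\right) 199671} = \frac{1}{-33854417721} = - \frac{1}{33854417721}$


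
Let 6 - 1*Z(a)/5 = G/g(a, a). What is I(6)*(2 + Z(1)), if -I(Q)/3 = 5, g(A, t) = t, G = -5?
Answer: -855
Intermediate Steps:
I(Q) = -15 (I(Q) = -3*5 = -15)
Z(a) = 30 + 25/a (Z(a) = 30 - (-25)/a = 30 + 25/a)
I(6)*(2 + Z(1)) = -15*(2 + (30 + 25/1)) = -15*(2 + (30 + 25*1)) = -15*(2 + (30 + 25)) = -15*(2 + 55) = -15*57 = -855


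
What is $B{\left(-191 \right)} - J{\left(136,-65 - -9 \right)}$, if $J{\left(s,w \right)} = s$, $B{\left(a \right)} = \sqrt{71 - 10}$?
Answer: $-136 + \sqrt{61} \approx -128.19$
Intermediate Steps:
$B{\left(a \right)} = \sqrt{61}$
$B{\left(-191 \right)} - J{\left(136,-65 - -9 \right)} = \sqrt{61} - 136 = -136 + \sqrt{61}$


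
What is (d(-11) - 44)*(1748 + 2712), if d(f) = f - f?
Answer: -196240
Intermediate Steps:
d(f) = 0
(d(-11) - 44)*(1748 + 2712) = (0 - 44)*(1748 + 2712) = -44*4460 = -196240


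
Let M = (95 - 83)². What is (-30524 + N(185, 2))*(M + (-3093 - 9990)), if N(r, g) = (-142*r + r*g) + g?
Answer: 730044258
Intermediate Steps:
N(r, g) = g - 142*r + g*r (N(r, g) = (-142*r + g*r) + g = g - 142*r + g*r)
M = 144 (M = 12² = 144)
(-30524 + N(185, 2))*(M + (-3093 - 9990)) = (-30524 + (2 - 142*185 + 2*185))*(144 + (-3093 - 9990)) = (-30524 + (2 - 26270 + 370))*(144 - 13083) = (-30524 - 25898)*(-12939) = -56422*(-12939) = 730044258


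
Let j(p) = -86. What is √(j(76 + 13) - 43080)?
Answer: I*√43166 ≈ 207.76*I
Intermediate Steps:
√(j(76 + 13) - 43080) = √(-86 - 43080) = √(-43166) = I*√43166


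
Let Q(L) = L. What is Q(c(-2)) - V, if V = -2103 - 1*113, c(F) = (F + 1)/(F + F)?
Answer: 8865/4 ≈ 2216.3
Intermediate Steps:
c(F) = (1 + F)/(2*F) (c(F) = (1 + F)/((2*F)) = (1 + F)*(1/(2*F)) = (1 + F)/(2*F))
V = -2216 (V = -2103 - 113 = -2216)
Q(c(-2)) - V = (1/2)*(1 - 2)/(-2) - 1*(-2216) = (1/2)*(-1/2)*(-1) + 2216 = 1/4 + 2216 = 8865/4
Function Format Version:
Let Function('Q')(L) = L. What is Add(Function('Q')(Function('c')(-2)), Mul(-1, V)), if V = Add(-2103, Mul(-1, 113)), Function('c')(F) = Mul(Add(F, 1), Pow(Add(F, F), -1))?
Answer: Rational(8865, 4) ≈ 2216.3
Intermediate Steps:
Function('c')(F) = Mul(Rational(1, 2), Pow(F, -1), Add(1, F)) (Function('c')(F) = Mul(Add(1, F), Pow(Mul(2, F), -1)) = Mul(Add(1, F), Mul(Rational(1, 2), Pow(F, -1))) = Mul(Rational(1, 2), Pow(F, -1), Add(1, F)))
V = -2216 (V = Add(-2103, -113) = -2216)
Add(Function('Q')(Function('c')(-2)), Mul(-1, V)) = Add(Mul(Rational(1, 2), Pow(-2, -1), Add(1, -2)), Mul(-1, -2216)) = Add(Mul(Rational(1, 2), Rational(-1, 2), -1), 2216) = Add(Rational(1, 4), 2216) = Rational(8865, 4)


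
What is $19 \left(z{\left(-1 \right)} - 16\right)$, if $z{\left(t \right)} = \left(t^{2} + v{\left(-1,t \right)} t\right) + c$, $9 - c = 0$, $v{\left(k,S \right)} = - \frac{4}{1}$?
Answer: $-38$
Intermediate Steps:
$v{\left(k,S \right)} = -4$ ($v{\left(k,S \right)} = \left(-4\right) 1 = -4$)
$c = 9$ ($c = 9 - 0 = 9 + 0 = 9$)
$z{\left(t \right)} = 9 + t^{2} - 4 t$ ($z{\left(t \right)} = \left(t^{2} - 4 t\right) + 9 = 9 + t^{2} - 4 t$)
$19 \left(z{\left(-1 \right)} - 16\right) = 19 \left(\left(9 + \left(-1\right)^{2} - -4\right) - 16\right) = 19 \left(\left(9 + 1 + 4\right) - 16\right) = 19 \left(14 - 16\right) = 19 \left(-2\right) = -38$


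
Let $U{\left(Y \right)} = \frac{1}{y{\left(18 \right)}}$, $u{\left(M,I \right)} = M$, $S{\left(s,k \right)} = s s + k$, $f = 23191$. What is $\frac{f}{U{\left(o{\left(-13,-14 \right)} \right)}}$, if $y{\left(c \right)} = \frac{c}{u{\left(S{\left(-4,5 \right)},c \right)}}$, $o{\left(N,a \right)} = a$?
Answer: $19878$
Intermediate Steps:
$S{\left(s,k \right)} = k + s^{2}$ ($S{\left(s,k \right)} = s^{2} + k = k + s^{2}$)
$y{\left(c \right)} = \frac{c}{21}$ ($y{\left(c \right)} = \frac{c}{5 + \left(-4\right)^{2}} = \frac{c}{5 + 16} = \frac{c}{21}$)
$U{\left(Y \right)} = \frac{7}{6}$ ($U{\left(Y \right)} = \frac{1}{\frac{1}{21} \cdot 18} = \frac{1}{\frac{6}{7}} = \frac{7}{6}$)
$\frac{f}{U{\left(o{\left(-13,-14 \right)} \right)}} = \frac{23191}{\frac{7}{6}} = 23191 \cdot \frac{6}{7} = 19878$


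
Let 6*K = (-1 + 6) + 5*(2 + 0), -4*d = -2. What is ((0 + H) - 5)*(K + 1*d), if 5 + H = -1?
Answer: -33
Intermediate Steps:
d = 1/2 (d = -1/4*(-2) = 1/2 ≈ 0.50000)
H = -6 (H = -5 - 1 = -6)
K = 5/2 (K = ((-1 + 6) + 5*(2 + 0))/6 = (5 + 5*2)/6 = (5 + 10)/6 = (1/6)*15 = 5/2 ≈ 2.5000)
((0 + H) - 5)*(K + 1*d) = ((0 - 6) - 5)*(5/2 + 1*(1/2)) = (-6 - 5)*(5/2 + 1/2) = -11*3 = -33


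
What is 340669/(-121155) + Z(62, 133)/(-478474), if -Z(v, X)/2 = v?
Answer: -1987637023/706945335 ≈ -2.8116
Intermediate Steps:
Z(v, X) = -2*v
340669/(-121155) + Z(62, 133)/(-478474) = 340669/(-121155) - 2*62/(-478474) = 340669*(-1/121155) - 124*(-1/478474) = -8309/2955 + 62/239237 = -1987637023/706945335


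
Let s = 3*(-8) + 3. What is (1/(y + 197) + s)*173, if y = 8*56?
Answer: -2343112/645 ≈ -3632.7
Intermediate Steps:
y = 448
s = -21 (s = -24 + 3 = -21)
(1/(y + 197) + s)*173 = (1/(448 + 197) - 21)*173 = (1/645 - 21)*173 = -13544/645*173 = -2343112/645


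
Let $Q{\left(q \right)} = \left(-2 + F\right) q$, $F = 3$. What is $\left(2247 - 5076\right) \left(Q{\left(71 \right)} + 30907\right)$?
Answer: $-87636762$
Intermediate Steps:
$Q{\left(q \right)} = q$ ($Q{\left(q \right)} = \left(-2 + 3\right) q = 1 q = q$)
$\left(2247 - 5076\right) \left(Q{\left(71 \right)} + 30907\right) = \left(2247 - 5076\right) \left(71 + 30907\right) = \left(-2829\right) 30978 = -87636762$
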